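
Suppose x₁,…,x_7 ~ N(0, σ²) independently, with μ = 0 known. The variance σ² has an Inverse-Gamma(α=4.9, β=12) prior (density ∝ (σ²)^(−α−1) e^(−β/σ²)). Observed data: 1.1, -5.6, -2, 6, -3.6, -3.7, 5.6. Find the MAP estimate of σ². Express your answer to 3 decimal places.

σ̂²_MAP = 8.222

Sum of squared deviations about the known mean: SS = (1.1−0)² + (-5.6−0)² + (-2−0)² + (6−0)² + (-3.6−0)² + (-3.7−0)² + (5.6−0)² = 130.58.
The Normal likelihood contributes (σ²)^(−n/2) exp(−SS/(2σ²)), so the posterior is Inverse-Gamma(α + n/2, β + SS/2) = Inverse-Gamma(8.4, 77.29).
The mode of Inverse-Gamma(a, b) is b/(a+1) = 77.29/9.4 ≈ 8.222.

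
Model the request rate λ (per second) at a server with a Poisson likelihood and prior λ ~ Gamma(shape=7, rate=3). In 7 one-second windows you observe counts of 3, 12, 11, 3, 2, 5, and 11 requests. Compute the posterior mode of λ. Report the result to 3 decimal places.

λ̂_MAP = 5.300

Σxᵢ = 3+12+11+3+2+5+11 = 47, with n = 7.
Posterior ∝ λ^6e^(−3λ) · λ^47e^(−7λ) = λ^53e^(−10λ), i.e. Gamma(shape=54, rate=10).
The mode of a Gamma(a, b) with a ≥ 1 (shape–rate) is (a−1)/b = 53/10 ≈ 5.300.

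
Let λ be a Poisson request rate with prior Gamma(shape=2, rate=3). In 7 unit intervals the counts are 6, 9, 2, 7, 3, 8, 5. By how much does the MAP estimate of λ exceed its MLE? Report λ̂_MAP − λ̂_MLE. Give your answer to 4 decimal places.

MAP − MLE = -1.6143

Σxᵢ = 40. Posterior is Gamma(42, 10); MAP = (42−1)/10 = 41/10 ≈ 4.10000.
MLE = x̄ = 40/7 ≈ 5.71429.
Difference = 41/10 − 40/7 = -113/70 ≈ -1.6143.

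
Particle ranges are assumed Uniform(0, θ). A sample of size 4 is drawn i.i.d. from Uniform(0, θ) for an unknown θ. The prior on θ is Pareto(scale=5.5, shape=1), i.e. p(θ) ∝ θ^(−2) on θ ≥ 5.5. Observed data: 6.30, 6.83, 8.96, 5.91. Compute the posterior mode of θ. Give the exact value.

The Uniform(0, θ) likelihood is θ^(−n) for θ ≥ max(xᵢ), zero otherwise. Here max(xᵢ) = 8.96.
Posterior ∝ θ^(−2) · θ^(−4) = θ^(−6) on θ ≥ max(5.5, 8.96) = 8.96.
This density is strictly decreasing in θ, so the posterior mode lies at the lower boundary of the support.

θ̂_MAP = 8.96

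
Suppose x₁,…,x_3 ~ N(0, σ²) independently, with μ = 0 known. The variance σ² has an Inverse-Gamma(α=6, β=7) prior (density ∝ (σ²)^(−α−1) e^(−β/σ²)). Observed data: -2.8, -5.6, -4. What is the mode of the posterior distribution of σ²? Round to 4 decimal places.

Sum of squared deviations about the known mean: SS = (-2.8−0)² + (-5.6−0)² + (-4−0)² = 55.2.
The Normal likelihood contributes (σ²)^(−n/2) exp(−SS/(2σ²)), so the posterior is Inverse-Gamma(α + n/2, β + SS/2) = Inverse-Gamma(7.5, 34.6).
The mode of Inverse-Gamma(a, b) is b/(a+1) = 34.6/8.5 ≈ 4.0706.

σ̂²_MAP = 4.0706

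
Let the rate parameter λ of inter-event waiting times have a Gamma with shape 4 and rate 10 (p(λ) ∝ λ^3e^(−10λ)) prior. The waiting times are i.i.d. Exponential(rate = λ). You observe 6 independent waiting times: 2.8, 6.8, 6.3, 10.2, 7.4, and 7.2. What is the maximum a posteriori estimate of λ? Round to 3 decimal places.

λ̂_MAP = 0.178

The Exponential(rate=λ) likelihood is ∝ λ^n e^(−λΣtᵢ). Here n = 6 and Σtᵢ = 2.8 + 6.8 + 6.3 + 10.2 + 7.4 + 7.2 = 40.7.
Posterior ∝ λ^3e^(−10λ) · λ^6e^(−40.7λ) = λ^9e^(−50.7λ), i.e. Gamma(10, 50.7).
Mode = (a−1)/b = 9/50.7 ≈ 0.178.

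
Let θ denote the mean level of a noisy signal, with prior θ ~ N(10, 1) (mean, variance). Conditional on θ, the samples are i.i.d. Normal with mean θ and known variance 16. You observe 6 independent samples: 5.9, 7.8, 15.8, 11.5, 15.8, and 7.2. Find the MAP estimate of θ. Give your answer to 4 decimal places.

θ̂_MAP = 10.1818

n = 6; x̄ = (5.9 + 7.8 + 15.8 + 11.5 + 15.8 + 7.2)/6 = 64/6 = 32/3 ≈ 10.6667.
For a Normal prior and Normal likelihood with known variance, the posterior is Normal; its mode equals its mean, the precision-weighted average.
Prior precision 1/σ₀² = 1/1 = 1; data precision n/σ² = 6/16 = 0.375.
θ̂ = (1·10 + 0.375·(32/3)) / (1 + 0.375) = 14/1.375 = 112/11 ≈ 10.1818.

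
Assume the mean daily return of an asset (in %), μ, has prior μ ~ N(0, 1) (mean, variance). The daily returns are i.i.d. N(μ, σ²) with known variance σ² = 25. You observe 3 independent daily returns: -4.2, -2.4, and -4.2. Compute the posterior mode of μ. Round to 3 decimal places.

μ̂_MAP = -0.386

n = 3; x̄ = ((-4.2) + (-2.4) + (-4.2))/3 = -10.8/3 = -3.6.
For a Normal prior and Normal likelihood with known variance, the posterior is Normal; its mode equals its mean, the precision-weighted average.
Prior precision 1/σ₀² = 1/1 = 1; data precision n/σ² = 3/25 = 0.12.
μ̂ = (1·0 + 0.12·(-3.6)) / (1 + 0.12) = (-0.432)/1.12 = -27/70 ≈ -0.386.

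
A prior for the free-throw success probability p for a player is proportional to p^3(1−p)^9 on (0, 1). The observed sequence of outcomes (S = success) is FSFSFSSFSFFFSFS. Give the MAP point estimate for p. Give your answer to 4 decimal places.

p̂_MAP = 0.3704

The prior density ∝ p^3(1−p)^9 is the kernel of Beta(4, 10).
Data: 7 successes in 15 trials (from the sequence). The binomial likelihood contributes p^7(1−p)^8, so the posterior is Beta(4+7, 10+8) = Beta(11, 18).
For Beta(a, b) with a, b > 1 the mode is (a−1)/(a+b−2) = 10/27 ≈ 0.3704.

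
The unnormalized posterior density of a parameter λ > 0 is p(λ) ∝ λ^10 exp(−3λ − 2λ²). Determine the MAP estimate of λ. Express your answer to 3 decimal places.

λ̂_MAP = 1.250

ℓ'(λ) = 10/λ − 3 − 4λ. Setting this to zero and multiplying by λ: 4λ² + 3λ − 10 = 0.
λ = (−3 + √(3² + 4·4·10)) / (2·4) = (−3 + √169) / 8 = (−3 + 13)/8 = 5/4.
ℓ''(λ) = −10/λ² − 4 < 0, confirming a maximum.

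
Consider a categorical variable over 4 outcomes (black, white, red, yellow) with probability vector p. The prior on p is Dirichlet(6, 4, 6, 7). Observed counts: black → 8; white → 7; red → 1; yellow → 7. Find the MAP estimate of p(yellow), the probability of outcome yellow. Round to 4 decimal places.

MAP estimate of p(yellow) = 0.3095

The posterior is Dirichlet(αᵢ + nᵢ) = Dirichlet(14, 11, 7, 14).
For a Dirichlet(a₁,…,a_K) with all aᵢ > 1, the mode has j-th component (aⱼ − 1)/(Σaᵢ − K).
Here Σaᵢ = 46 and K = 4, so p(yellow) = (14 − 1)/(46 − 4) = 13/42 ≈ 0.3095.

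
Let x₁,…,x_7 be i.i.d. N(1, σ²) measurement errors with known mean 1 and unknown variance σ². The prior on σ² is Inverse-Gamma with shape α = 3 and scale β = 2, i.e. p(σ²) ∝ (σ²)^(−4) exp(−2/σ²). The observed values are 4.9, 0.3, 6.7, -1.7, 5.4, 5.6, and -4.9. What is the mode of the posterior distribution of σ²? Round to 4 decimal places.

σ̂²_MAP = 8.9873

Sum of squared deviations about the known mean: SS = (4.9−1)² + (0.3−1)² + (6.7−1)² + (-1.7−1)² + (5.4−1)² + (5.6−1)² + (-4.9−1)² = 130.81.
The Normal likelihood contributes (σ²)^(−n/2) exp(−SS/(2σ²)), so the posterior is Inverse-Gamma(α + n/2, β + SS/2) = Inverse-Gamma(6.5, 67.405).
The mode of Inverse-Gamma(a, b) is b/(a+1) = 67.405/7.5 ≈ 8.9873.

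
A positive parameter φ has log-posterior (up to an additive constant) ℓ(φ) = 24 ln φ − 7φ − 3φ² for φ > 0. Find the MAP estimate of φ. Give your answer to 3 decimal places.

φ̂_MAP = 1.500

ℓ'(φ) = 24/φ − 7 − 6φ. Setting this to zero and multiplying by φ: 6φ² + 7φ − 24 = 0.
φ = (−7 + √(7² + 4·6·24)) / (2·6) = (−7 + √625) / 12 = (−7 + 25)/12 = 3/2.
ℓ''(φ) = −24/φ² − 6 < 0, confirming a maximum.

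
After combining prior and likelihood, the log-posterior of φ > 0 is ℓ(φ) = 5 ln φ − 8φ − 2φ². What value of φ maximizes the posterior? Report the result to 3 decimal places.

φ̂_MAP = 0.500

ℓ'(φ) = 5/φ − 8 − 4φ. Setting this to zero and multiplying by φ: 4φ² + 8φ − 5 = 0.
φ = (−8 + √(8² + 4·4·5)) / (2·4) = (−8 + √144) / 8 = (−8 + 12)/8 = 1/2.
ℓ''(φ) = −5/φ² − 4 < 0, confirming a maximum.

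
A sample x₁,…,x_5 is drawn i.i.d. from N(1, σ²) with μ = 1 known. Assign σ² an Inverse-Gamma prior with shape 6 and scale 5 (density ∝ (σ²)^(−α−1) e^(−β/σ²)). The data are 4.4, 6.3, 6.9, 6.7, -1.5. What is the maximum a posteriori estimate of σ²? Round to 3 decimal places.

σ̂²_MAP = 6.484

Sum of squared deviations about the known mean: SS = (4.4−1)² + (6.3−1)² + (6.9−1)² + (6.7−1)² + (-1.5−1)² = 113.2.
The Normal likelihood contributes (σ²)^(−n/2) exp(−SS/(2σ²)), so the posterior is Inverse-Gamma(α + n/2, β + SS/2) = Inverse-Gamma(8.5, 61.6).
The mode of Inverse-Gamma(a, b) is b/(a+1) = 61.6/9.5 ≈ 6.484.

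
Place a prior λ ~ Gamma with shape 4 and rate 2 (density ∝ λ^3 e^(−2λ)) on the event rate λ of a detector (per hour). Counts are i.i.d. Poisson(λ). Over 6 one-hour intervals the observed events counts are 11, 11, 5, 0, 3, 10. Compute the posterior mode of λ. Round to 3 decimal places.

Σxᵢ = 11+11+5+0+3+10 = 40, with n = 6.
Posterior ∝ λ^3e^(−2λ) · λ^40e^(−6λ) = λ^43e^(−8λ), i.e. Gamma(shape=44, rate=8).
The mode of a Gamma(a, b) with a ≥ 1 (shape–rate) is (a−1)/b = 43/8 ≈ 5.375.

λ̂_MAP = 5.375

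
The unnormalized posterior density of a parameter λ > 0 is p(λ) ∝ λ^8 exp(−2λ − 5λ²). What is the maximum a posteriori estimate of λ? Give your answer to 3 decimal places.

ℓ'(λ) = 8/λ − 2 − 10λ. Setting this to zero and multiplying by λ: 10λ² + 2λ − 8 = 0.
λ = (−2 + √(2² + 4·10·8)) / (2·10) = (−2 + √324) / 20 = (−2 + 18)/20 = 4/5.
ℓ''(λ) = −8/λ² − 10 < 0, confirming a maximum.

λ̂_MAP = 0.800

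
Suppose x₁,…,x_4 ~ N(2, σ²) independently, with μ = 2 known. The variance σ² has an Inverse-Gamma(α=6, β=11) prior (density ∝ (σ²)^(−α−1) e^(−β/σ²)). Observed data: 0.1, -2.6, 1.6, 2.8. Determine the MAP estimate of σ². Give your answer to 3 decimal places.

Sum of squared deviations about the known mean: SS = (0.1−2)² + (-2.6−2)² + (1.6−2)² + (2.8−2)² = 25.57.
The Normal likelihood contributes (σ²)^(−n/2) exp(−SS/(2σ²)), so the posterior is Inverse-Gamma(α + n/2, β + SS/2) = Inverse-Gamma(8, 23.785).
The mode of Inverse-Gamma(a, b) is b/(a+1) = 23.785/9 ≈ 2.643.

σ̂²_MAP = 2.643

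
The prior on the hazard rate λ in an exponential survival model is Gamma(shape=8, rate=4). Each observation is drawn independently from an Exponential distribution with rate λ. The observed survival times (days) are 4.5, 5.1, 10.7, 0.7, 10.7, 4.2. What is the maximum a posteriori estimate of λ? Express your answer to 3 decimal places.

λ̂_MAP = 0.326

The Exponential(rate=λ) likelihood is ∝ λ^n e^(−λΣtᵢ). Here n = 6 and Σtᵢ = 4.5 + 5.1 + 10.7 + 0.7 + 10.7 + 4.2 = 35.9.
Posterior ∝ λ^7e^(−4λ) · λ^6e^(−35.9λ) = λ^13e^(−39.9λ), i.e. Gamma(14, 39.9).
Mode = (a−1)/b = 13/39.9 ≈ 0.326.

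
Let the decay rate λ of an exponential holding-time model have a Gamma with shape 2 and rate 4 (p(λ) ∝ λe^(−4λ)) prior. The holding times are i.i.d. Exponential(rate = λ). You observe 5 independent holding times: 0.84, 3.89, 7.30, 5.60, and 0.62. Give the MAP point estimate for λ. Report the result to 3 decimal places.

λ̂_MAP = 0.270

The Exponential(rate=λ) likelihood is ∝ λ^n e^(−λΣtᵢ). Here n = 5 and Σtᵢ = 0.84 + 3.89 + 7.30 + 5.60 + 0.62 = 18.25.
Posterior ∝ λe^(−4λ) · λ^5e^(−18.25λ) = λ^6e^(−22.25λ), i.e. Gamma(7, 22.25).
Mode = (a−1)/b = 6/22.25 ≈ 0.270.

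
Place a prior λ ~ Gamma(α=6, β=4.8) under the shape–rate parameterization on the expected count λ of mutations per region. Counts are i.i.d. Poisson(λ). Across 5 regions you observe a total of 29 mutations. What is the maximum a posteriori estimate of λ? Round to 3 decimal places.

Σxᵢ = 29, n = 5.
Posterior ∝ λ^5e^(−4.8λ) · λ^29e^(−5λ) = λ^34e^(−9.8λ), i.e. Gamma(shape=35, rate=9.8).
The mode of a Gamma(a, b) with a ≥ 1 (shape–rate) is (a−1)/b = 34/9.8 ≈ 3.469.

λ̂_MAP = 3.469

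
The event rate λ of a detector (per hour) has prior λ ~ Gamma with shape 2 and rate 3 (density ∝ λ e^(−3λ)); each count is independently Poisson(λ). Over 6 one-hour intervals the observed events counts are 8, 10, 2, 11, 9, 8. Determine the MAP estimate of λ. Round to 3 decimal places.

λ̂_MAP = 5.444

Σxᵢ = 8+10+2+11+9+8 = 48, with n = 6.
Posterior ∝ λe^(−3λ) · λ^48e^(−6λ) = λ^49e^(−9λ), i.e. Gamma(shape=50, rate=9).
The mode of a Gamma(a, b) with a ≥ 1 (shape–rate) is (a−1)/b = 49/9 ≈ 5.444.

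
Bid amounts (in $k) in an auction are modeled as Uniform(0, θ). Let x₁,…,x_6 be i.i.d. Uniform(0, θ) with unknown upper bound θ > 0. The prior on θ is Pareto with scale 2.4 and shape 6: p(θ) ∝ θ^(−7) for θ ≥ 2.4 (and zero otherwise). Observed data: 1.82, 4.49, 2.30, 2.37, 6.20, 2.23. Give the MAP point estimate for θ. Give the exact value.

θ̂_MAP = 6.20

The Uniform(0, θ) likelihood is θ^(−n) for θ ≥ max(xᵢ), zero otherwise. Here max(xᵢ) = 6.20.
Posterior ∝ θ^(−7) · θ^(−6) = θ^(−13) on θ ≥ max(2.4, 6.20) = 6.20.
This density is strictly decreasing in θ, so the posterior mode lies at the lower boundary of the support.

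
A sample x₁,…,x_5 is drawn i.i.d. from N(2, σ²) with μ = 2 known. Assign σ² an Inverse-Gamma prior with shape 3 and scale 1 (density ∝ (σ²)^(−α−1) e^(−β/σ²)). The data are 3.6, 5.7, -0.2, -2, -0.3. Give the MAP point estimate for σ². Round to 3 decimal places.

σ̂²_MAP = 3.414

Sum of squared deviations about the known mean: SS = (3.6−2)² + (5.7−2)² + (-0.2−2)² + (-2−2)² + (-0.3−2)² = 42.38.
The Normal likelihood contributes (σ²)^(−n/2) exp(−SS/(2σ²)), so the posterior is Inverse-Gamma(α + n/2, β + SS/2) = Inverse-Gamma(5.5, 22.19).
The mode of Inverse-Gamma(a, b) is b/(a+1) = 22.19/6.5 ≈ 3.414.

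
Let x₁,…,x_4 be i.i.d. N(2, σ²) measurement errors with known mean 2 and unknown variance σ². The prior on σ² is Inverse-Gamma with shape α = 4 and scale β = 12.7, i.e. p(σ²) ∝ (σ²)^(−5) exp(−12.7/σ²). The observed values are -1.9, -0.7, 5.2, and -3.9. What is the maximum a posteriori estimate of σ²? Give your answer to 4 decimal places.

Sum of squared deviations about the known mean: SS = (-1.9−2)² + (-0.7−2)² + (5.2−2)² + (-3.9−2)² = 67.55.
The Normal likelihood contributes (σ²)^(−n/2) exp(−SS/(2σ²)), so the posterior is Inverse-Gamma(α + n/2, β + SS/2) = Inverse-Gamma(6, 46.475).
The mode of Inverse-Gamma(a, b) is b/(a+1) = 46.475/7 ≈ 6.6393.

σ̂²_MAP = 6.6393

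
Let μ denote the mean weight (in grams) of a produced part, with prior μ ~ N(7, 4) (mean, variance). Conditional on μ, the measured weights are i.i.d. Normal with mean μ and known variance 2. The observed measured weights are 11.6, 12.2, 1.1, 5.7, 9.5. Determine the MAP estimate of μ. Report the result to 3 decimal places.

n = 5; x̄ = (11.6 + 12.2 + 1.1 + 5.7 + 9.5)/5 = 40.1/5 = 8.02.
For a Normal prior and Normal likelihood with known variance, the posterior is Normal; its mode equals its mean, the precision-weighted average.
Prior precision 1/σ₀² = 1/4 = 0.25; data precision n/σ² = 5/2 = 2.5.
μ̂ = (0.25·7 + 2.5·8.02) / (0.25 + 2.5) = 21.8/2.75 = 436/55 ≈ 7.927.

μ̂_MAP = 7.927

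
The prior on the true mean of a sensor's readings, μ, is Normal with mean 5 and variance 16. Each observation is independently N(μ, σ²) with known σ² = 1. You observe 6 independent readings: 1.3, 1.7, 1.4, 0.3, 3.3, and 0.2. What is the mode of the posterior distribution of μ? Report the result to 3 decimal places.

μ̂_MAP = 1.404

n = 6; x̄ = (1.3 + 1.7 + 1.4 + 0.3 + 3.3 + 0.2)/6 = 8.2/6 = 41/30 ≈ 1.3667.
For a Normal prior and Normal likelihood with known variance, the posterior is Normal; its mode equals its mean, the precision-weighted average.
Prior precision 1/σ₀² = 1/16 = 0.0625; data precision n/σ² = 6/1 = 6.
μ̂ = (0.0625·5 + 6·(41/30)) / (0.0625 + 6) = 8.5125/6.0625 = 681/485 ≈ 1.404.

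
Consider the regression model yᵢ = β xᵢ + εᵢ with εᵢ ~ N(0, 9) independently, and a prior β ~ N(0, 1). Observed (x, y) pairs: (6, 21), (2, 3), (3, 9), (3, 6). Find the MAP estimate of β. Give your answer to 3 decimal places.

β̂_MAP = 2.642

log p(β | y) = −Σ(yᵢ − βxᵢ)²/(2·9) − β²/(2·1) + const.
Setting the derivative to zero: Σxᵢ(yᵢ − βxᵢ)/9 − β/1 = 0, so β = Σxᵢyᵢ / (Σxᵢ² + σ²/τ²).
Σxᵢyᵢ = 6·21 + 2·3 + 3·9 + 3·6 = 177; Σxᵢ² = 58; σ²/τ² = 9.
β̂_MAP = 177 / (58 + 9) = 177/67 ≈ 2.642.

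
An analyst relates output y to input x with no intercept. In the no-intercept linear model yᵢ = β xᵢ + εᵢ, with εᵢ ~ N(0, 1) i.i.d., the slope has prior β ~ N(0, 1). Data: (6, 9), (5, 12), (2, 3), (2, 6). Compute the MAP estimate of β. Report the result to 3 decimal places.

β̂_MAP = 1.886

log p(β | y) = −Σ(yᵢ − βxᵢ)²/(2·1) − β²/(2·1) + const.
Setting the derivative to zero: Σxᵢ(yᵢ − βxᵢ)/1 − β/1 = 0, so β = Σxᵢyᵢ / (Σxᵢ² + σ²/τ²).
Σxᵢyᵢ = 6·9 + 5·12 + 2·3 + 2·6 = 132; Σxᵢ² = 69; σ²/τ² = 1.
β̂_MAP = 132 / (69 + 1) = 132/70 ≈ 1.886.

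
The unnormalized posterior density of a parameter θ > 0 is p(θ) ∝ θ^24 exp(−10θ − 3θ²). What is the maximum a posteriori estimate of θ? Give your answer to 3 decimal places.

ℓ'(θ) = 24/θ − 10 − 6θ. Setting this to zero and multiplying by θ: 6θ² + 10θ − 24 = 0.
θ = (−10 + √(10² + 4·6·24)) / (2·6) = (−10 + √676) / 12 = (−10 + 26)/12 = 4/3.
ℓ''(θ) = −24/θ² − 6 < 0, confirming a maximum.

θ̂_MAP = 1.333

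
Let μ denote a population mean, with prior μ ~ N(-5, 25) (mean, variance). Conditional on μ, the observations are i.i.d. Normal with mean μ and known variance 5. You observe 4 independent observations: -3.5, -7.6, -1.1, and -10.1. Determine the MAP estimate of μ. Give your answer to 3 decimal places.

μ̂_MAP = -5.548

n = 4; x̄ = ((-3.5) + (-7.6) + (-1.1) + (-10.1))/4 = -22.3/4 = -5.575.
For a Normal prior and Normal likelihood with known variance, the posterior is Normal; its mode equals its mean, the precision-weighted average.
Prior precision 1/σ₀² = 1/25 = 0.04; data precision n/σ² = 4/5 = 0.8.
μ̂ = (0.04·(-5) + 0.8·(-5.575)) / (0.04 + 0.8) = (-4.66)/0.84 = -233/42 ≈ -5.548.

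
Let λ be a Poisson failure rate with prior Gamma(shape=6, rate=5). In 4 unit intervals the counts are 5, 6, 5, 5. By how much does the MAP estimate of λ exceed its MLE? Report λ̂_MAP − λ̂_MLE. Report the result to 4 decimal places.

Σxᵢ = 21. Posterior is Gamma(27, 9); MAP = (27−1)/9 = 26/9 ≈ 2.88889.
MLE = x̄ = 21/4 ≈ 5.25000.
Difference = 26/9 − 21/4 = -85/36 ≈ -2.3611.

MAP − MLE = -2.3611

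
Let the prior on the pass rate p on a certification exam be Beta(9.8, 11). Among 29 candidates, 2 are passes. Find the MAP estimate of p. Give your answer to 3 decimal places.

p̂_MAP = 0.226

Prior: Beta(9.8, 11).
Data: 2 successes in 29 trials. The binomial likelihood contributes p^2(1−p)^27, so the posterior is Beta(9.8+2, 11+27) = Beta(11.8, 38).
For Beta(a, b) with a, b > 1 the mode is (a−1)/(a+b−2) = 10.8/47.8 ≈ 0.226.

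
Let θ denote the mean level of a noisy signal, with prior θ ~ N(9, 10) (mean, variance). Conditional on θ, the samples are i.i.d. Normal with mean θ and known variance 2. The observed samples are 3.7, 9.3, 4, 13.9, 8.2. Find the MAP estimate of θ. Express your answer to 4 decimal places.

n = 5; x̄ = (3.7 + 9.3 + 4 + 13.9 + 8.2)/5 = 39.1/5 = 7.82.
For a Normal prior and Normal likelihood with known variance, the posterior is Normal; its mode equals its mean, the precision-weighted average.
Prior precision 1/σ₀² = 1/10 = 0.1; data precision n/σ² = 5/2 = 2.5.
θ̂ = (0.1·9 + 2.5·7.82) / (0.1 + 2.5) = 20.45/2.6 = 409/52 ≈ 7.8654.

θ̂_MAP = 7.8654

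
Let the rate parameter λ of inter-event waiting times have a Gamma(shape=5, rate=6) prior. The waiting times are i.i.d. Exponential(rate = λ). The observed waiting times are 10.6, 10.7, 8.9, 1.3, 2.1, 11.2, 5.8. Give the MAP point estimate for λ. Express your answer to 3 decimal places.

λ̂_MAP = 0.194

The Exponential(rate=λ) likelihood is ∝ λ^n e^(−λΣtᵢ). Here n = 7 and Σtᵢ = 10.6 + 10.7 + 8.9 + 1.3 + 2.1 + 11.2 + 5.8 = 50.6.
Posterior ∝ λ^4e^(−6λ) · λ^7e^(−50.6λ) = λ^11e^(−56.6λ), i.e. Gamma(12, 56.6).
Mode = (a−1)/b = 11/56.6 ≈ 0.194.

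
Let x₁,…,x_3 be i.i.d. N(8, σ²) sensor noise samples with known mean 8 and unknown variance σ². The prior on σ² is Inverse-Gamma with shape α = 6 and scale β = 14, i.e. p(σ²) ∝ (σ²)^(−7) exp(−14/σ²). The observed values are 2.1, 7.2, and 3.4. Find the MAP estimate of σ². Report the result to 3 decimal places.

Sum of squared deviations about the known mean: SS = (2.1−8)² + (7.2−8)² + (3.4−8)² = 56.61.
The Normal likelihood contributes (σ²)^(−n/2) exp(−SS/(2σ²)), so the posterior is Inverse-Gamma(α + n/2, β + SS/2) = Inverse-Gamma(7.5, 42.305).
The mode of Inverse-Gamma(a, b) is b/(a+1) = 42.305/8.5 ≈ 4.977.

σ̂²_MAP = 4.977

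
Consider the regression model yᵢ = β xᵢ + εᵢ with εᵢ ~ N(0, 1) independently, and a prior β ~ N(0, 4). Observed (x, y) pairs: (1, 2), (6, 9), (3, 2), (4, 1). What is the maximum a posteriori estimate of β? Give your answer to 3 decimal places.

log p(β | y) = −Σ(yᵢ − βxᵢ)²/(2·1) − β²/(2·4) + const.
Setting the derivative to zero: Σxᵢ(yᵢ − βxᵢ)/1 − β/4 = 0, so β = Σxᵢyᵢ / (Σxᵢ² + σ²/τ²).
Σxᵢyᵢ = 1·2 + 6·9 + 3·2 + 4·1 = 66; Σxᵢ² = 62; σ²/τ² = 0.25.
β̂_MAP = 66 / (62 + 0.25) = 66/62.25 ≈ 1.060.

β̂_MAP = 1.060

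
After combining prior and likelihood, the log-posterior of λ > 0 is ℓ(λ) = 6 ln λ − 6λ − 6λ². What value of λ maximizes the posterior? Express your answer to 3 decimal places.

ℓ'(λ) = 6/λ − 6 − 12λ. Setting this to zero and multiplying by λ: 12λ² + 6λ − 6 = 0.
λ = (−6 + √(6² + 4·12·6)) / (2·12) = (−6 + √324) / 24 = (−6 + 18)/24 = 1/2.
ℓ''(λ) = −6/λ² − 12 < 0, confirming a maximum.

λ̂_MAP = 0.500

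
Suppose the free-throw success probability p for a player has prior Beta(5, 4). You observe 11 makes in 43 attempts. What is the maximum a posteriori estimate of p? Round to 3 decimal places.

p̂_MAP = 0.300

Prior: Beta(5, 4).
Data: 11 successes in 43 trials. The binomial likelihood contributes p^11(1−p)^32, so the posterior is Beta(5+11, 4+32) = Beta(16, 36).
For Beta(a, b) with a, b > 1 the mode is (a−1)/(a+b−2) = 15/50 ≈ 0.300.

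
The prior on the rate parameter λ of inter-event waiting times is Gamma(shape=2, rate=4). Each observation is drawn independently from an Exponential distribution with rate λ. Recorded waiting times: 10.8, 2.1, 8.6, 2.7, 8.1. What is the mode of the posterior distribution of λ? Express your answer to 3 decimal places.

The Exponential(rate=λ) likelihood is ∝ λ^n e^(−λΣtᵢ). Here n = 5 and Σtᵢ = 10.8 + 2.1 + 8.6 + 2.7 + 8.1 = 32.3.
Posterior ∝ λe^(−4λ) · λ^5e^(−32.3λ) = λ^6e^(−36.3λ), i.e. Gamma(7, 36.3).
Mode = (a−1)/b = 6/36.3 ≈ 0.165.

λ̂_MAP = 0.165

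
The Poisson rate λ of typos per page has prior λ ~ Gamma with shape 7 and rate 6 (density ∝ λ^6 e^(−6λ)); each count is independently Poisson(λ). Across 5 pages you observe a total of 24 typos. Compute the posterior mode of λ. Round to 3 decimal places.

Σxᵢ = 24, n = 5.
Posterior ∝ λ^6e^(−6λ) · λ^24e^(−5λ) = λ^30e^(−11λ), i.e. Gamma(shape=31, rate=11).
The mode of a Gamma(a, b) with a ≥ 1 (shape–rate) is (a−1)/b = 30/11 ≈ 2.727.

λ̂_MAP = 2.727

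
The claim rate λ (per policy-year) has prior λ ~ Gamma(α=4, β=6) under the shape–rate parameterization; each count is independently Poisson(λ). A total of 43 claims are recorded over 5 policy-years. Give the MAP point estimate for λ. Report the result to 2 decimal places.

λ̂_MAP = 4.18

Σxᵢ = 43, n = 5.
Posterior ∝ λ^3e^(−6λ) · λ^43e^(−5λ) = λ^46e^(−11λ), i.e. Gamma(shape=47, rate=11).
The mode of a Gamma(a, b) with a ≥ 1 (shape–rate) is (a−1)/b = 46/11 ≈ 4.18.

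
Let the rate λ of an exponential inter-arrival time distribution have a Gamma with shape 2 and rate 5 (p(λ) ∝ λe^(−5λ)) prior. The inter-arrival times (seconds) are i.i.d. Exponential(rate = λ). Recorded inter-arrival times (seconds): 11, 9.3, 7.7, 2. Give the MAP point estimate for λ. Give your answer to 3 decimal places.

The Exponential(rate=λ) likelihood is ∝ λ^n e^(−λΣtᵢ). Here n = 4 and Σtᵢ = 11 + 9.3 + 7.7 + 2 = 30.
Posterior ∝ λe^(−5λ) · λ^4e^(−30λ) = λ^5e^(−35λ), i.e. Gamma(6, 35).
Mode = (a−1)/b = 5/35 ≈ 0.143.

λ̂_MAP = 0.143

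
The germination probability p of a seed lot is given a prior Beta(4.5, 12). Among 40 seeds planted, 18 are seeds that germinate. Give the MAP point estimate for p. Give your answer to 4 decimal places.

Prior: Beta(4.5, 12).
Data: 18 successes in 40 trials. The binomial likelihood contributes p^18(1−p)^22, so the posterior is Beta(4.5+18, 12+22) = Beta(22.5, 34).
For Beta(a, b) with a, b > 1 the mode is (a−1)/(a+b−2) = 21.5/54.5 ≈ 0.3945.

p̂_MAP = 0.3945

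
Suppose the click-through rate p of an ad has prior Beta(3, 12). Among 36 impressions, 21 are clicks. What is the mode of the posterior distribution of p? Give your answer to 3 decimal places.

Prior: Beta(3, 12).
Data: 21 successes in 36 trials. The binomial likelihood contributes p^21(1−p)^15, so the posterior is Beta(3+21, 12+15) = Beta(24, 27).
For Beta(a, b) with a, b > 1 the mode is (a−1)/(a+b−2) = 23/49 ≈ 0.469.

p̂_MAP = 0.469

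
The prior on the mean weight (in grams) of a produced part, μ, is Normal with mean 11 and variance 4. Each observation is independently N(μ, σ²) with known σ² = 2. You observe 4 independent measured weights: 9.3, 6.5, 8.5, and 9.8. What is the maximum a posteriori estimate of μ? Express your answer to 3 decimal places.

n = 4; x̄ = (9.3 + 6.5 + 8.5 + 9.8)/4 = 34.1/4 = 8.525.
For a Normal prior and Normal likelihood with known variance, the posterior is Normal; its mode equals its mean, the precision-weighted average.
Prior precision 1/σ₀² = 1/4 = 0.25; data precision n/σ² = 4/2 = 2.
μ̂ = (0.25·11 + 2·8.525) / (0.25 + 2) = 19.8/2.25 = 8.800.

μ̂_MAP = 8.800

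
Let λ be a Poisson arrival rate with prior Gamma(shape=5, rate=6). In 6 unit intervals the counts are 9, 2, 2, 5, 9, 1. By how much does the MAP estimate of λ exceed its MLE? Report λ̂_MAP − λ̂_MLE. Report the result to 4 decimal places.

Σxᵢ = 28. Posterior is Gamma(33, 12); MAP = (33−1)/12 = 32/12 ≈ 2.66667.
MLE = x̄ = 28/6 ≈ 4.66667.
Difference = 32/12 − 28/6 = -2 ≈ -2.0000.

MAP − MLE = -2.0000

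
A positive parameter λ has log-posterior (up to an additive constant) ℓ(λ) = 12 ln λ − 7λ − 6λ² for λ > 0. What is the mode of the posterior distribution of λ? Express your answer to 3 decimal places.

ℓ'(λ) = 12/λ − 7 − 12λ. Setting this to zero and multiplying by λ: 12λ² + 7λ − 12 = 0.
λ = (−7 + √(7² + 4·12·12)) / (2·12) = (−7 + √625) / 24 = (−7 + 25)/24 = 3/4.
ℓ''(λ) = −12/λ² − 12 < 0, confirming a maximum.

λ̂_MAP = 0.750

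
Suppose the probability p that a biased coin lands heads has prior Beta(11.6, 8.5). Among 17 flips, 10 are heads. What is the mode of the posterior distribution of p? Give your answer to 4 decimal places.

Prior: Beta(11.6, 8.5).
Data: 10 successes in 17 trials. The binomial likelihood contributes p^10(1−p)^7, so the posterior is Beta(11.6+10, 8.5+7) = Beta(21.6, 15.5).
For Beta(a, b) with a, b > 1 the mode is (a−1)/(a+b−2) = 20.6/35.1 ≈ 0.5869.

p̂_MAP = 0.5869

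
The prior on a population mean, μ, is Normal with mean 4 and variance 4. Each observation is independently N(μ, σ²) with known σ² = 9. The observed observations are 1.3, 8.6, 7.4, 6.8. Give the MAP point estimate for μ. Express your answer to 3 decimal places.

μ̂_MAP = 5.296

n = 4; x̄ = (1.3 + 8.6 + 7.4 + 6.8)/4 = 24.1/4 = 6.025.
For a Normal prior and Normal likelihood with known variance, the posterior is Normal; its mode equals its mean, the precision-weighted average.
Prior precision 1/σ₀² = 1/4 = 0.25; data precision n/σ² = 4/9.
μ̂ = (0.25·4 + (4/9)·6.025) / (0.25 + 4/9) = (331/90)/(25/36) = 5.296.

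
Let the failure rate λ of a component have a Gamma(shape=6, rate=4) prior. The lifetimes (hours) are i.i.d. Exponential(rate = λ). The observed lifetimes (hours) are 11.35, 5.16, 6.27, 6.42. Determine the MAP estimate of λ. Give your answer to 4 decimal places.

The Exponential(rate=λ) likelihood is ∝ λ^n e^(−λΣtᵢ). Here n = 4 and Σtᵢ = 11.35 + 5.16 + 6.27 + 6.42 = 29.20.
Posterior ∝ λ^5e^(−4λ) · λ^4e^(−29.20λ) = λ^9e^(−33.20λ), i.e. Gamma(10, 33.20).
Mode = (a−1)/b = 9/33.20 ≈ 0.2711.

λ̂_MAP = 0.2711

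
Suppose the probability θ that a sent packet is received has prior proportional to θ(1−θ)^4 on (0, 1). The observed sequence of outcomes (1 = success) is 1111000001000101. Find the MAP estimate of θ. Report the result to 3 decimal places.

The prior density ∝ θ(1−θ)^4 is the kernel of Beta(2, 5).
Data: 7 successes in 16 trials (from the sequence). The binomial likelihood contributes θ^7(1−θ)^9, so the posterior is Beta(2+7, 5+9) = Beta(9, 14).
For Beta(a, b) with a, b > 1 the mode is (a−1)/(a+b−2) = 8/21 ≈ 0.381.

θ̂_MAP = 0.381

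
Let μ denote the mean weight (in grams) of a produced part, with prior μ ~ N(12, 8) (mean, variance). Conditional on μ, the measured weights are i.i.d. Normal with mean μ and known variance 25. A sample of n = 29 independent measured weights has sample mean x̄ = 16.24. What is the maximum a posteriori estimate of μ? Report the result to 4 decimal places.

n = 29, x̄ = 16.24.
For a Normal prior and Normal likelihood with known variance, the posterior is Normal; its mode equals its mean, the precision-weighted average.
Prior precision 1/σ₀² = 1/8 = 0.125; data precision n/σ² = 29/25 = 1.16.
μ̂ = (0.125·12 + 1.16·16.24) / (0.125 + 1.16) = 20.3384/1.285 = 101692/6425 ≈ 15.8275.

μ̂_MAP = 15.8275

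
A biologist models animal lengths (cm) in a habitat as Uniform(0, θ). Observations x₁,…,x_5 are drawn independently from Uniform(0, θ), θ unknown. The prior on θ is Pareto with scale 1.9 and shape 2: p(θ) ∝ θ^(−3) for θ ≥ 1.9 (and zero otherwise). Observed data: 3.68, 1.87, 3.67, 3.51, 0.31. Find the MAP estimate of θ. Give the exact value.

θ̂_MAP = 3.68

The Uniform(0, θ) likelihood is θ^(−n) for θ ≥ max(xᵢ), zero otherwise. Here max(xᵢ) = 3.68.
Posterior ∝ θ^(−3) · θ^(−5) = θ^(−8) on θ ≥ max(1.9, 3.68) = 3.68.
This density is strictly decreasing in θ, so the posterior mode lies at the lower boundary of the support.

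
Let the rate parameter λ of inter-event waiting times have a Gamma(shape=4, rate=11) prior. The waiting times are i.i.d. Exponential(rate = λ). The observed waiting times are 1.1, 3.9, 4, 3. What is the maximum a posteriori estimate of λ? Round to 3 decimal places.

The Exponential(rate=λ) likelihood is ∝ λ^n e^(−λΣtᵢ). Here n = 4 and Σtᵢ = 1.1 + 3.9 + 4 + 3 = 12.
Posterior ∝ λ^3e^(−11λ) · λ^4e^(−12λ) = λ^7e^(−23λ), i.e. Gamma(8, 23).
Mode = (a−1)/b = 7/23 ≈ 0.304.

λ̂_MAP = 0.304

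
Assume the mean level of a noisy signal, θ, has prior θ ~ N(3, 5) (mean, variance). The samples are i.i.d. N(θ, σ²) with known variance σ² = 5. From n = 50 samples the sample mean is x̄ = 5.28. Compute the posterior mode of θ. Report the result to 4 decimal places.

θ̂_MAP = 5.2353

n = 50, x̄ = 5.28.
For a Normal prior and Normal likelihood with known variance, the posterior is Normal; its mode equals its mean, the precision-weighted average.
Prior precision 1/σ₀² = 1/5 = 0.2; data precision n/σ² = 50/5 = 10.
θ̂ = (0.2·3 + 10·5.28) / (0.2 + 10) = 53.4/10.2 = 89/17 ≈ 5.2353.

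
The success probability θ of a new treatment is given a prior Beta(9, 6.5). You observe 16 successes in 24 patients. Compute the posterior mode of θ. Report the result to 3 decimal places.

θ̂_MAP = 0.640

Prior: Beta(9, 6.5).
Data: 16 successes in 24 trials. The binomial likelihood contributes θ^16(1−θ)^8, so the posterior is Beta(9+16, 6.5+8) = Beta(25, 14.5).
For Beta(a, b) with a, b > 1 the mode is (a−1)/(a+b−2) = 24/37.5 ≈ 0.640.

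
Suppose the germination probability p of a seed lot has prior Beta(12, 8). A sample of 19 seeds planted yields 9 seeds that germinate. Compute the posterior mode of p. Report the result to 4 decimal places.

p̂_MAP = 0.5405

Prior: Beta(12, 8).
Data: 9 successes in 19 trials. The binomial likelihood contributes p^9(1−p)^10, so the posterior is Beta(12+9, 8+10) = Beta(21, 18).
For Beta(a, b) with a, b > 1 the mode is (a−1)/(a+b−2) = 20/37 ≈ 0.5405.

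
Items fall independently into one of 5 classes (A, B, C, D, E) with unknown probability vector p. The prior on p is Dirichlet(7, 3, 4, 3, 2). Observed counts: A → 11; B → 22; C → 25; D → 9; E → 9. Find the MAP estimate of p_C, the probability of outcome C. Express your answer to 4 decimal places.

The posterior is Dirichlet(αᵢ + nᵢ) = Dirichlet(18, 25, 29, 12, 11).
For a Dirichlet(a₁,…,a_K) with all aᵢ > 1, the mode has j-th component (aⱼ − 1)/(Σaᵢ − K).
Here Σaᵢ = 95 and K = 5, so p_C = (29 − 1)/(95 − 5) = 28/90 ≈ 0.3111.

MAP estimate of p_C = 0.3111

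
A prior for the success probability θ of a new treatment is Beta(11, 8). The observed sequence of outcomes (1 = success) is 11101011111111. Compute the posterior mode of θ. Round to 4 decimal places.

θ̂_MAP = 0.7097

Prior: Beta(11, 8).
Data: 12 successes in 14 trials (from the sequence). The binomial likelihood contributes θ^12(1−θ)^2, so the posterior is Beta(11+12, 8+2) = Beta(23, 10).
For Beta(a, b) with a, b > 1 the mode is (a−1)/(a+b−2) = 22/31 ≈ 0.7097.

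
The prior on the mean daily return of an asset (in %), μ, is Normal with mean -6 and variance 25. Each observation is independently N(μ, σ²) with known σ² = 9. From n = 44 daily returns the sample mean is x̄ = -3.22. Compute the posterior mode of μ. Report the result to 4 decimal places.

μ̂_MAP = -3.2426

n = 44, x̄ = -3.22.
For a Normal prior and Normal likelihood with known variance, the posterior is Normal; its mode equals its mean, the precision-weighted average.
Prior precision 1/σ₀² = 1/25 = 0.04; data precision n/σ² = 44/9.
μ̂ = (0.04·(-6) + (44/9)·(-3.22)) / (0.04 + 44/9) = (-3596/225)/(1109/225) = -3596/1109 ≈ -3.2426.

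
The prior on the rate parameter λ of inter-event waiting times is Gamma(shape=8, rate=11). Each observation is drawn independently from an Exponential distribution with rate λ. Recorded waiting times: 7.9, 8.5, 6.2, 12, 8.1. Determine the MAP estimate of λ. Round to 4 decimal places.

The Exponential(rate=λ) likelihood is ∝ λ^n e^(−λΣtᵢ). Here n = 5 and Σtᵢ = 7.9 + 8.5 + 6.2 + 12 + 8.1 = 42.7.
Posterior ∝ λ^7e^(−11λ) · λ^5e^(−42.7λ) = λ^12e^(−53.7λ), i.e. Gamma(13, 53.7).
Mode = (a−1)/b = 12/53.7 ≈ 0.2235.

λ̂_MAP = 0.2235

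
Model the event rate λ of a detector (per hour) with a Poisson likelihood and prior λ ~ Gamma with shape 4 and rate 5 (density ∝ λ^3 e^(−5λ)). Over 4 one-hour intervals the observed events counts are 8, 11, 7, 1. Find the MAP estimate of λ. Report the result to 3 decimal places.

λ̂_MAP = 3.333

Σxᵢ = 8+11+7+1 = 27, with n = 4.
Posterior ∝ λ^3e^(−5λ) · λ^27e^(−4λ) = λ^30e^(−9λ), i.e. Gamma(shape=31, rate=9).
The mode of a Gamma(a, b) with a ≥ 1 (shape–rate) is (a−1)/b = 30/9 ≈ 3.333.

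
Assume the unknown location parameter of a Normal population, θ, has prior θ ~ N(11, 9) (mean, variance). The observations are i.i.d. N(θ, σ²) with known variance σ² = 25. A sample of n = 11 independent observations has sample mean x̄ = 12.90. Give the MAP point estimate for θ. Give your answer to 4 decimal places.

θ̂_MAP = 12.5169

n = 11, x̄ = 12.90.
For a Normal prior and Normal likelihood with known variance, the posterior is Normal; its mode equals its mean, the precision-weighted average.
Prior precision 1/σ₀² = 1/9; data precision n/σ² = 11/25 = 0.44.
θ̂ = ((1/9)·11 + 0.44·12.9) / (1/9 + 0.44) = (15521/2250)/(124/225) = 15521/1240 ≈ 12.5169.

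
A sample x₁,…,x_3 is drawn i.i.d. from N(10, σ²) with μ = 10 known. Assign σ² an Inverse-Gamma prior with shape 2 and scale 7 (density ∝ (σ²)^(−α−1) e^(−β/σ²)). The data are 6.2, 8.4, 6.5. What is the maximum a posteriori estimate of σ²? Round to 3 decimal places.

Sum of squared deviations about the known mean: SS = (6.2−10)² + (8.4−10)² + (6.5−10)² = 29.25.
The Normal likelihood contributes (σ²)^(−n/2) exp(−SS/(2σ²)), so the posterior is Inverse-Gamma(α + n/2, β + SS/2) = Inverse-Gamma(3.5, 21.625).
The mode of Inverse-Gamma(a, b) is b/(a+1) = 21.625/4.5 ≈ 4.806.

σ̂²_MAP = 4.806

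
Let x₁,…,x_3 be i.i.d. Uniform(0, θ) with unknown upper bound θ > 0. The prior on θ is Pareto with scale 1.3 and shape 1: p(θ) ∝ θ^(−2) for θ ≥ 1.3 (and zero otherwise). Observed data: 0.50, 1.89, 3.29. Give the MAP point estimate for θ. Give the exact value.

θ̂_MAP = 3.29

The Uniform(0, θ) likelihood is θ^(−n) for θ ≥ max(xᵢ), zero otherwise. Here max(xᵢ) = 3.29.
Posterior ∝ θ^(−2) · θ^(−3) = θ^(−5) on θ ≥ max(1.3, 3.29) = 3.29.
This density is strictly decreasing in θ, so the posterior mode lies at the lower boundary of the support.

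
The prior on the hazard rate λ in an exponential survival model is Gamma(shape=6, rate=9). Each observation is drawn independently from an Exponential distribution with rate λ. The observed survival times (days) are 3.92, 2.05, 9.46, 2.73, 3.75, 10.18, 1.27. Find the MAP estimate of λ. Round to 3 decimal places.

The Exponential(rate=λ) likelihood is ∝ λ^n e^(−λΣtᵢ). Here n = 7 and Σtᵢ = 3.92 + 2.05 + 9.46 + 2.73 + 3.75 + 10.18 + 1.27 = 33.36.
Posterior ∝ λ^5e^(−9λ) · λ^7e^(−33.36λ) = λ^12e^(−42.36λ), i.e. Gamma(13, 42.36).
Mode = (a−1)/b = 12/42.36 ≈ 0.283.

λ̂_MAP = 0.283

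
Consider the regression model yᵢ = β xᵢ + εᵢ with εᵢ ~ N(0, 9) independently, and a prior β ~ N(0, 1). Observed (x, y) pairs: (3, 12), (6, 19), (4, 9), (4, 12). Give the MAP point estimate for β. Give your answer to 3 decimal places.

β̂_MAP = 2.721

log p(β | y) = −Σ(yᵢ − βxᵢ)²/(2·9) − β²/(2·1) + const.
Setting the derivative to zero: Σxᵢ(yᵢ − βxᵢ)/9 − β/1 = 0, so β = Σxᵢyᵢ / (Σxᵢ² + σ²/τ²).
Σxᵢyᵢ = 3·12 + 6·19 + 4·9 + 4·12 = 234; Σxᵢ² = 77; σ²/τ² = 9.
β̂_MAP = 234 / (77 + 9) = 234/86 ≈ 2.721.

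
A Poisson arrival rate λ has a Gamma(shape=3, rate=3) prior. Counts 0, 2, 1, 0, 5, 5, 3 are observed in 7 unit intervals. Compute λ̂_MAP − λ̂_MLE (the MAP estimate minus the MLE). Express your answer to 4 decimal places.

MAP − MLE = -0.4857

Σxᵢ = 16. Posterior is Gamma(19, 10); MAP = (19−1)/10 = 18/10 ≈ 1.80000.
MLE = x̄ = 16/7 ≈ 2.28571.
Difference = 18/10 − 16/7 = -17/35 ≈ -0.4857.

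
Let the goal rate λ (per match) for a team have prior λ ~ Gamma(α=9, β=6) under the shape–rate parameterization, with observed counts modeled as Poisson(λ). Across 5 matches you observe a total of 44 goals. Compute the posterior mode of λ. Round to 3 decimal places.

λ̂_MAP = 4.727

Σxᵢ = 44, n = 5.
Posterior ∝ λ^8e^(−6λ) · λ^44e^(−5λ) = λ^52e^(−11λ), i.e. Gamma(shape=53, rate=11).
The mode of a Gamma(a, b) with a ≥ 1 (shape–rate) is (a−1)/b = 52/11 ≈ 4.727.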